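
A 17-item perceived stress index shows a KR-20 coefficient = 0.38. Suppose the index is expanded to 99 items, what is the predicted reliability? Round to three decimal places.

The new length is 99/17 = 5.8235 times the old.
Apply the Spearman-Brown prophecy formula, r' = nr / [1 + (n − 1)r]:
r_new = 5.8235·0.38 / [1 + (5.8235 − 1)·0.38]
r_new = 2.2129 / 2.8329 ≈ 0.7811

0.781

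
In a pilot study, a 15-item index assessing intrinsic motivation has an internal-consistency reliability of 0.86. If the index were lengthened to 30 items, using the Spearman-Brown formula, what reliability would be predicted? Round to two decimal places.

0.92

The new length is 30/15 = 2 times the old.
By Spearman-Brown, r_new = n r / (1 + (n − 1) r).
r_new = 2·0.86 / [1 + (2 − 1)·0.86]
     = 1.7200 / 1.8600 = 0.9247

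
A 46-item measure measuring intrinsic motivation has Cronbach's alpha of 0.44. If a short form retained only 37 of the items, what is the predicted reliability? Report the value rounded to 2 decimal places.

Length ratio n = 37/46 = 0.8043
r_new = (0.8043 × 0.44) / (1 + (0.8043 − 1) × 0.44)
     = 0.3539 / 0.9139 = 0.3872

0.39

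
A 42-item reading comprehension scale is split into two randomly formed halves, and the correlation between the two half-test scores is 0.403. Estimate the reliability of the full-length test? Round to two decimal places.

0.57

Each half is half the length of the full test, so the full test is n = 2 times a half.
r_full = 2(0.403) / (1 + 0.403)
       = 0.8060 / 1.4030 = 0.5745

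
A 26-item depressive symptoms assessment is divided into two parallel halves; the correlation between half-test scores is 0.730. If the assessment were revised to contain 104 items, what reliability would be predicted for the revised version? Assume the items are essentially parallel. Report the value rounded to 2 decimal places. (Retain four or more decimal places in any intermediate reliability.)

Full-test reliability from the split-half r: r_full = 2(0.730)/(1 + 0.730) = 0.8439
Length factor from 26 to 104 items: n = 104/26 = 4.0000
r_new = n·r_full / (1 + (n − 1)·r_full) = 3.3756 / 3.5317 ≈ 0.9558

0.96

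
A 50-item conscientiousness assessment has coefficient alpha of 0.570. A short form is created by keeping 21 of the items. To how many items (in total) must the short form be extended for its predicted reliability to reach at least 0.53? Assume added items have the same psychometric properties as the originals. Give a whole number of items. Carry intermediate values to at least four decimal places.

Short-form reliability: n = 21/50 = 0.4200; r_21 = n·r/(1+(n−1)r) ≈ 0.3576
Length factor from the short form to reach 0.53: n' = 0.53(1 − 0.3576) / [0.3576(1 − 0.53)] ≈ 2.0258
Total items = 2.0258 × 21 = 42.54, rounded up to 43.

43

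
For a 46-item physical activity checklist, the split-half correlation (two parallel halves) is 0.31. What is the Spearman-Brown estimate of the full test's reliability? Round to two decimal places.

Apply the Spearman-Brown correction with n = 2:
r_full = 2r_hh / (1 + r_hh) = 2 × 0.31 / (1 + 0.31)
r_full = 0.6200 / 1.3100 ≈ 0.4733

0.47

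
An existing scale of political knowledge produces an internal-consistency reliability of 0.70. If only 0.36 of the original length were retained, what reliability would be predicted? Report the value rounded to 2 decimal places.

0.46

r_new = (0.36 × 0.70) / (1 + (0.36 − 1) × 0.70)
     = 0.2520 / 0.5520 = 0.4565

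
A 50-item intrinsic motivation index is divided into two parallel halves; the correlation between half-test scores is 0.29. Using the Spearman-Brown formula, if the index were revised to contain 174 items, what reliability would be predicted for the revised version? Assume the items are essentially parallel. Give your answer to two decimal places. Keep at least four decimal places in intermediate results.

0.74

Spearman-Brown correction (n = 2): r_full = 2·0.29/(1 + 0.29) = 0.4496
Length factor from 50 to 174 items: n = 174/50 = 3.4800
r_new = n·r_full / (1 + (n − 1)·r_full) = 1.5646 / 2.1150 ≈ 0.7398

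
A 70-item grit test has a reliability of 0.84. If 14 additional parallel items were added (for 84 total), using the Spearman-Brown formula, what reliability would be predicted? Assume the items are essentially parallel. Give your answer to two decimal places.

n = 84/70 = 1.2
Apply the Spearman-Brown prophecy formula, r' = nr / [1 + (n − 1)r]:
r_new = 1.2·0.84 / [1 + (1.2 − 1)·0.84]
r_new = 1.0080 / 1.1680 ≈ 0.8630

0.86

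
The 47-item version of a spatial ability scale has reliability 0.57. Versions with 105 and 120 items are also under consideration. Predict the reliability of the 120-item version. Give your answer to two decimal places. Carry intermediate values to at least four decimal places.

0.77

The 105-item form is not needed; work directly from the 47-item form with n = 120/47 = 2.5532.
r_{120} = n·r / (1 + (n − 1)·r) = 1.4553 / 1.8853 ≈ 0.7719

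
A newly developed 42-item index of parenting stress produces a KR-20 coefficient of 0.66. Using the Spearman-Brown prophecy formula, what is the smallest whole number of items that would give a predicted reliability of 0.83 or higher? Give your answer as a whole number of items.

n = [0.83 × 0.34] / [0.66 × 0.17]
  = 0.2822 / 0.1122 = 2.5152
So the test needs 2.5152 × 42 ≈ 105.64 items; rounding up, 106.

106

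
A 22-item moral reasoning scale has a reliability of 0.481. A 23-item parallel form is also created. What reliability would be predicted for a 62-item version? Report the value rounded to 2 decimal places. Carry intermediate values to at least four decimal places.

The 23-item form is not needed; work directly from the 22-item form with n = 62/22 = 2.8182.
r_{62} = n·r / (1 + (n − 1)·r) = 1.3556 / 1.8746 ≈ 0.7231

0.72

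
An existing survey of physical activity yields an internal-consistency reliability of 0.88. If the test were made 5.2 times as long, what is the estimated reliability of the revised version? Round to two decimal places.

0.97

r_new = 5.2·0.88 / [1 + (5.2 − 1)·0.88]
     = 4.5760 / 4.6960 = 0.9744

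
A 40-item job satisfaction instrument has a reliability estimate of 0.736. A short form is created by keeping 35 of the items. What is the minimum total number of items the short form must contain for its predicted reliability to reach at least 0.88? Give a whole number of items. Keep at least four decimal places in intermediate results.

First, r for the 35-item form: n = 35/40 = 0.8750, so r_35 = 0.8750·0.736/(1 + (0.8750 − 1)·0.736) = 0.7093
Then solve for n' with r_old = 0.7093, r_target = 0.88: n' = 0.88(1 − 0.7093)/[0.7093(1 − 0.88)] = 3.0055
Total items = 3.0055 × 35 = 105.19, rounded up to 106.

106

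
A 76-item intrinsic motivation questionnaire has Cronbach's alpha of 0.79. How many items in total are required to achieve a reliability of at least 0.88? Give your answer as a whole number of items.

149

n = 0.88(1 − 0.79) / [0.79(1 − 0.88)]
n = 0.1848 / 0.0948 ≈ 1.9494
1.9494 × 76 = 148.15 → 149 items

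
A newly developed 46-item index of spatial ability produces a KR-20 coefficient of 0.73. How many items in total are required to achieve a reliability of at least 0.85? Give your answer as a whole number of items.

n = 0.85(1 − 0.73) / [0.73(1 − 0.85)]
  = 0.2295 / 0.1095 = 2.0959
So the test needs 2.0959 × 46 ≈ 96.41 items; rounding up, 97.

97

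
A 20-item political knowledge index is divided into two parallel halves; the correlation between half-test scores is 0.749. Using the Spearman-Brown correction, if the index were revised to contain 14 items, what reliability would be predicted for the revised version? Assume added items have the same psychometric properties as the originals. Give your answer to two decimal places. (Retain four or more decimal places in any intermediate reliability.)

Spearman-Brown correction (n = 2): r_full = 2·0.749/(1 + 0.749) = 0.8565
Then adjust to 14 items: n = 14/20 = 0.7000
r_new = n·r_full / (1 + (n − 1)·r_full) = 0.5996 / 0.7430 ≈ 0.8070

0.81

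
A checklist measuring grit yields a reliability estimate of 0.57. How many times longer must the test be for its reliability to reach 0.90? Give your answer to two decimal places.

Invert Spearman-Brown to solve for n:
n = r*(1 − r) / [ r (1 − r*) ]
n = [0.90 × 0.43] / [0.57 × 0.10]
n = 0.3870 / 0.0570 ≈ 6.7895

6.79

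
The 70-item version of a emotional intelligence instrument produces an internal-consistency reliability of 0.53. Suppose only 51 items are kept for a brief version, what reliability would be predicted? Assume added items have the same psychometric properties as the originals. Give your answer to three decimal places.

0.451

Length ratio n = 51/70 = 0.7286
Apply the Spearman-Brown prophecy formula, r' = nr / [1 + (n − 1)r]:
r_new = 0.7286·0.53 / [1 + (0.7286 − 1)·0.53]
r_new = 0.3862 / 0.8562 ≈ 0.4511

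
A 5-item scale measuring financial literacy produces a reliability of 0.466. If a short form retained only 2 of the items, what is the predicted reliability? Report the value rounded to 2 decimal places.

0.26

The new length is 2/5 = 0.4 times the old.
Apply the Spearman-Brown prophecy formula, r' = nr / [1 + (n − 1)r]:
r_new = 0.4·0.466 / [1 + (0.4 − 1)·0.466]
r_new = 0.1864 / 0.7204 ≈ 0.2587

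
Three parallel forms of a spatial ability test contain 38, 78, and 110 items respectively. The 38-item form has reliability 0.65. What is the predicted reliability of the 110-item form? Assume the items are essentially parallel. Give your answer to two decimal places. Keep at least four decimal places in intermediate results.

0.84

Only the ratio of lengths matters: n = 110/38 = 2.8947
r_{110} = n·r / (1 + (n − 1)·r) = 1.8816 / 2.2316 ≈ 0.8432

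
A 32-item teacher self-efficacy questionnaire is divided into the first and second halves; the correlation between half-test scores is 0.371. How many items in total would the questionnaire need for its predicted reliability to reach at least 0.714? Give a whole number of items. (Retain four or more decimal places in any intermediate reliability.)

Corrected full-test reliability: r_full = 2 × 0.371 / (1 + 0.371) ≈ 0.5412
n = r_tgt(1 − r_full) / [r_full(1 − r_tgt)] = 0.714 × 0.4588 / (0.5412 × 0.286) ≈ 2.1164
Items = 2.1164 × 32 ≈ 67.72 → 68

68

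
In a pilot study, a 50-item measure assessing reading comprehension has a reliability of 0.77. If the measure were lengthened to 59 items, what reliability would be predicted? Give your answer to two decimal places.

0.80

Length ratio n = 59/50 = 1.18
By Spearman-Brown, r_new = n r / (1 + (n − 1) r).
r_new = (1.18 × 0.77) / (1 + (1.18 − 1) × 0.77)
r_new = 0.9086 / 1.1386 ≈ 0.7980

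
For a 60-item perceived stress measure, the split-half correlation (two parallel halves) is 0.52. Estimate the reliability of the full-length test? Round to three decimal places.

The full test is twice the length of either half (n = 2).
r_full = 2(0.52) / (1 + 0.52)
r_full = 1.0400 / 1.5200 ≈ 0.6842

0.684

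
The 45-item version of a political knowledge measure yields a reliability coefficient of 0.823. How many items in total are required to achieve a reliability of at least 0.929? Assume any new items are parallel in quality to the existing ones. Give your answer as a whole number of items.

127

n = 0.929 × (1 − 0.823) / [ 0.823 × (1 − 0.929) ]
n = 0.164433 / 0.058433 ≈ 2.8140
So the test needs 2.8140 × 45 ≈ 126.63 items; rounding up, 127.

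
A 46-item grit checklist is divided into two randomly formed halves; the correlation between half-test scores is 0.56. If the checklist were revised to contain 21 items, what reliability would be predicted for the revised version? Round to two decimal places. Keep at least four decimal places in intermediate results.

Full-test reliability from the split-half r: r_full = 2(0.56)/(1 + 0.56) = 0.7179
Length factor from 46 to 21 items: n = 21/46 = 0.4565
r_new = n·r_full / (1 + (n − 1)·r_full) = 0.3277 / 0.6098 ≈ 0.5374

0.54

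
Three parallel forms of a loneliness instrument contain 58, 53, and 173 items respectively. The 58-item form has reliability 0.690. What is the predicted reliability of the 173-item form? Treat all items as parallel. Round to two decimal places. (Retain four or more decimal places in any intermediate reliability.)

0.87

The 53-item form is not needed; work directly from the 58-item form with n = 173/58 = 2.9828.
r_{173} = n·r / (1 + (n − 1)·r) = 2.0581 / 2.3681 ≈ 0.8691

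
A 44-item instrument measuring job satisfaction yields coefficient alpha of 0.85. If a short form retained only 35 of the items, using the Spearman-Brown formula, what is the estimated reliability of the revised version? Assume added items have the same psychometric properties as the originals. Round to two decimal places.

0.82

The new length is 35/44 = 0.7955 times the old.
Spearman-Brown: r_new = n·r / (1 + (n − 1)·r)
r_new = 0.7955·0.85 / [1 + (0.7955 − 1)·0.85]
r_new = 0.6762 / 0.8262 ≈ 0.8184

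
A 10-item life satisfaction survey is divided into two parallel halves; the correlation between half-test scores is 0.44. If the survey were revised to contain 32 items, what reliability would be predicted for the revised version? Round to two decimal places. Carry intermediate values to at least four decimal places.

Full-test reliability from the split-half r: r_full = 2(0.44)/(1 + 0.44) = 0.6111
Length factor from 10 to 32 items: n = 32/10 = 3.2000
r_new = n·r_full / (1 + (n − 1)·r_full) = 1.9555 / 2.3444 ≈ 0.8341

0.83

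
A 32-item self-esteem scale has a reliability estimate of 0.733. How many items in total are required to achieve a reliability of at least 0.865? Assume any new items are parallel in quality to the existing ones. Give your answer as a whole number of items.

Rearranging the Spearman-Brown formula for n,
n = r*(1 − r) / [ r (1 − r*) ]
n = 0.865(1 − 0.733) / [0.733(1 − 0.865)]
  = 0.230955 / 0.098955 = 2.3339
2.3339 × 32 = 74.68 → 75 items

75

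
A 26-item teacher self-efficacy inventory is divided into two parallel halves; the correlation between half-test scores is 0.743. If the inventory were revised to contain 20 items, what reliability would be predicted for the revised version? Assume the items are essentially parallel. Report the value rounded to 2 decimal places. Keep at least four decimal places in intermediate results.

0.82

First correct the split-half correlation to full-test reliability: r_full = 2 × 0.743 / (1 + 0.743) ≈ 0.8526
Length factor from 26 to 20 items: n = 20/26 = 0.7692
r_new = n·r_full / (1 + (n − 1)·r_full) = 0.6558 / 0.8032 ≈ 0.8165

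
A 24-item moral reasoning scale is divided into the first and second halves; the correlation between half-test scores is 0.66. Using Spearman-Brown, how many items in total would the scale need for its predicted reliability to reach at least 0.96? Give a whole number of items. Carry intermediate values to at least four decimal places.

149

r_full = 2(0.66)/(1 + 0.66) = 0.7952
Solve Spearman-Brown for n: n = 0.96(1 − 0.7952) / [0.7952(1 − 0.96)] = 6.1811
Required items = 6.1811 × 24 = 148.35, so 149 items.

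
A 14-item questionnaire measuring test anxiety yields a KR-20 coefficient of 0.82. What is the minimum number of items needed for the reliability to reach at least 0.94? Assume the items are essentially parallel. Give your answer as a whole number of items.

49

Invert Spearman-Brown to solve for n:
n = r*(1 − r) / [ r (1 − r*) ]
n = 0.94 × (1 − 0.82) / [ 0.82 × (1 − 0.94) ]
n = 0.1692 / 0.0492 ≈ 3.4390
So the test needs 3.4390 × 14 ≈ 48.15 items; rounding up, 49.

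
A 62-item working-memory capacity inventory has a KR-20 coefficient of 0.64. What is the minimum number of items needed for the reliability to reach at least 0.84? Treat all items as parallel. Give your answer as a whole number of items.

Rearranging the Spearman-Brown formula for n,
n = r*(1 − r) / [ r (1 − r*) ]
n = [0.84 × 0.36] / [0.64 × 0.16]
n = 0.3024 / 0.1024 ≈ 2.9531
So the test needs 2.9531 × 62 ≈ 183.09 items; rounding up, 184.

184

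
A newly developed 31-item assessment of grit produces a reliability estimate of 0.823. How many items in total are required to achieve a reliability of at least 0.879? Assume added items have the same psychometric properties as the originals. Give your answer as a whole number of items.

49

n = 0.879(1 − 0.823) / [0.823(1 − 0.879)]
n = 0.155583 / 0.099583 ≈ 1.5623
1.5623 × 31 = 48.43 → 49 items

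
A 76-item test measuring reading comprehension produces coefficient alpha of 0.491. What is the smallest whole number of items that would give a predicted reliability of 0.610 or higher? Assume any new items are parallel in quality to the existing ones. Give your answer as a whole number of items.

124

Rearranging the Spearman-Brown formula for n,
n = r_target (1 − r_old) / [ r_old (1 − r_target) ]
n = 0.610 × (1 − 0.491) / [ 0.491 × (1 − 0.610) ]
  = 0.310490 / 0.191490 = 1.6214
1.6214 × 76 = 123.23 → 124 items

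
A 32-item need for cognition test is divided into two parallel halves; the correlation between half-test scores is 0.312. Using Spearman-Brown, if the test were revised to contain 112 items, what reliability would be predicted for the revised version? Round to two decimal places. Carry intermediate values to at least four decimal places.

0.76

Spearman-Brown correction (n = 2): r_full = 2·0.312/(1 + 0.312) = 0.4756
Then adjust to 112 items: n = 112/32 = 3.5000
r_new = n·r_full / (1 + (n − 1)·r_full) = 1.6646 / 2.1890 ≈ 0.7604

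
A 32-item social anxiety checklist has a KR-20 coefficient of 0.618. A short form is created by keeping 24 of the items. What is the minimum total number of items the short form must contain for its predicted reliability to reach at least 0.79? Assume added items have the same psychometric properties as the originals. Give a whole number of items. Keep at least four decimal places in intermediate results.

75

First, r for the 24-item form: n = 24/32 = 0.7500, so r_24 = 0.7500·0.618/(1 + (0.7500 − 1)·0.618) = 0.5482
Length factor from the short form to reach 0.79: n' = 0.79(1 − 0.5482) / [0.5482(1 − 0.79)] ≈ 3.1004
Items = 3.1004 × 24 ≈ 74.41 → 75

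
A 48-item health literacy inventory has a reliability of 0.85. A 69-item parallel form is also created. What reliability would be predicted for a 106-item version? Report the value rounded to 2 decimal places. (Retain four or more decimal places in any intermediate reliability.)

0.93

The 69-item form is not needed; work directly from the 48-item form with n = 106/48 = 2.2083.
r_{106} = n·r / (1 + (n − 1)·r) = 1.8771 / 2.0271 ≈ 0.9260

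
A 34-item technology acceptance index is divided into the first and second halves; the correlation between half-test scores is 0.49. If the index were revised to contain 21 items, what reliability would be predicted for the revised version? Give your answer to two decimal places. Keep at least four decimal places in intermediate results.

0.54

Spearman-Brown correction (n = 2): r_full = 2·0.49/(1 + 0.49) = 0.6577
Then adjust to 21 items: n = 21/34 = 0.6176
r_new = n·r_full / (1 + (n − 1)·r_full) = 0.4062 / 0.7485 ≈ 0.5427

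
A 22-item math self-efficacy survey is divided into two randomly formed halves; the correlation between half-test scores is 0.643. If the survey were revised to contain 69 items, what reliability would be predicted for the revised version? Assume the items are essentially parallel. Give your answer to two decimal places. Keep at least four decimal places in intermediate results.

0.92

Spearman-Brown correction (n = 2): r_full = 2·0.643/(1 + 0.643) = 0.7827
Then adjust to 69 items: n = 69/22 = 3.1364
r_new = n·r_full / (1 + (n − 1)·r_full) = 2.4549 / 2.6722 ≈ 0.9187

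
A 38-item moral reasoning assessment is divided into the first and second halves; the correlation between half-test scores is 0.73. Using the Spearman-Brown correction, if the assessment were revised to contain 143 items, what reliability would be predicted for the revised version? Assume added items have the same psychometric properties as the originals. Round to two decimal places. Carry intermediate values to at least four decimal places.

0.95

Full-test reliability from the split-half r: r_full = 2(0.73)/(1 + 0.73) = 0.8439
Then adjust to 143 items: n = 143/38 = 3.7632
r_new = n·r_full / (1 + (n − 1)·r_full) = 3.1758 / 3.3319 ≈ 0.9531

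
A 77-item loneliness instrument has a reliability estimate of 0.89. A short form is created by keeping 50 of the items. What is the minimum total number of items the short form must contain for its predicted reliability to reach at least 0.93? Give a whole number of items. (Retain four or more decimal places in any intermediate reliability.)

First, r for the 50-item form: n = 50/77 = 0.6494, so r_50 = 0.6494·0.89/(1 + (0.6494 − 1)·0.89) = 0.8401
Length factor from the short form to reach 0.93: n' = 0.93(1 − 0.8401) / [0.8401(1 − 0.93)] ≈ 2.5287
Items = 2.5287 × 50 ≈ 126.44 → 127

127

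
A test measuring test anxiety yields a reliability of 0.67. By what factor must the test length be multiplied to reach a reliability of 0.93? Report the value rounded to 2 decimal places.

n = 0.93 × (1 − 0.67) / [ 0.67 × (1 − 0.93) ]
n = 0.3069 / 0.0469 ≈ 6.5437

6.54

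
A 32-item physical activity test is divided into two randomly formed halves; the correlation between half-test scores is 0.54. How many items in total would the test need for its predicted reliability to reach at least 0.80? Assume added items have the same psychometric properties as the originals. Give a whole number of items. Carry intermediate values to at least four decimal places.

55

r_full = 2(0.54)/(1 + 0.54) = 0.7013
Solve Spearman-Brown for n: n = 0.80(1 − 0.7013) / [0.7013(1 − 0.80)] = 1.7037
Required items = 1.7037 × 32 = 54.52, so 55 items.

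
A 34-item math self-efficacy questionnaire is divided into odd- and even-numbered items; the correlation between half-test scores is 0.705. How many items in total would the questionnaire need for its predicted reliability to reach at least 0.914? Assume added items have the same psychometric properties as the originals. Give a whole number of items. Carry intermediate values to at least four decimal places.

Corrected full-test reliability: r_full = 2 × 0.705 / (1 + 0.705) ≈ 0.8270
n = r_tgt(1 − r_full) / [r_full(1 − r_tgt)] = 0.914 × 0.1730 / (0.8270 × 0.086) ≈ 2.2233
Required items = 2.2233 × 34 = 75.59, so 76 items.

76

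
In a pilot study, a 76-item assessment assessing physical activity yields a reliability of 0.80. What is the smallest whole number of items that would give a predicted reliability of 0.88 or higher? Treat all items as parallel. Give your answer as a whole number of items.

140

Rearranging the Spearman-Brown formula for n,
n = r_target (1 − r_old) / [ r_old (1 − r_target) ]
n = 0.88(1 − 0.80) / [0.80(1 − 0.88)]
  = 0.1760 / 0.0960 = 1.8333
So the test needs 1.8333 × 76 ≈ 139.33 items; rounding up, 140.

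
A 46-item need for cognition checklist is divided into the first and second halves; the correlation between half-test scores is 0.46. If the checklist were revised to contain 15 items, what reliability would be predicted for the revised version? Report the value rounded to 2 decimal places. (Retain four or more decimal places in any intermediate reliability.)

Spearman-Brown correction (n = 2): r_full = 2·0.46/(1 + 0.46) = 0.6301
Length factor from 46 to 15 items: n = 15/46 = 0.3261
r_new = n·r_full / (1 + (n − 1)·r_full) = 0.2055 / 0.5754 ≈ 0.3571

0.36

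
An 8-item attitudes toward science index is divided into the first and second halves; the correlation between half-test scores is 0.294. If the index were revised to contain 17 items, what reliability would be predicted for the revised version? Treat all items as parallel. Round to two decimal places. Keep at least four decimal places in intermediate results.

Full-test reliability from the split-half r: r_full = 2(0.294)/(1 + 0.294) = 0.4544
Length factor from 8 to 17 items: n = 17/8 = 2.1250
r_new = n·r_full / (1 + (n − 1)·r_full) = 0.9656 / 1.5112 ≈ 0.6390

0.64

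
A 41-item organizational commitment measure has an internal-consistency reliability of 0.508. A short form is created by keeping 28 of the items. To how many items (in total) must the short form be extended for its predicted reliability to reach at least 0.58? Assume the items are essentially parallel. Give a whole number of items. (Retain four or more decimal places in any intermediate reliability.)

First, r for the 28-item form: n = 28/41 = 0.6829, so r_28 = 0.6829·0.508/(1 + (0.6829 − 1)·0.508) = 0.4135
Then solve for n' with r_old = 0.4135, r_target = 0.58: n' = 0.58(1 − 0.4135)/[0.4135(1 − 0.58)] = 1.9587
Items = 1.9587 × 28 ≈ 54.84 → 55

55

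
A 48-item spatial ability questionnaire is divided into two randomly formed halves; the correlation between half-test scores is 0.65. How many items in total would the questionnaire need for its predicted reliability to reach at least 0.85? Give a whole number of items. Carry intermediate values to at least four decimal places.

74

r_full = 2(0.65)/(1 + 0.65) = 0.7879
Solve Spearman-Brown for n: n = 0.85(1 − 0.7879) / [0.7879(1 − 0.85)] = 1.5254
Required items = 1.5254 × 48 = 73.22, so 74 items.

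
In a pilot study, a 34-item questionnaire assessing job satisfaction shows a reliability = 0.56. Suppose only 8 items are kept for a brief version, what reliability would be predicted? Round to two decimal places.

0.23

Length ratio n = 8/34 = 0.2353
Apply the Spearman-Brown prophecy formula, r' = nr / [1 + (n − 1)r]:
r_new = 0.2353·0.56 / [1 + (0.2353 − 1)·0.56]
     = 0.1318 / 0.5718 = 0.2305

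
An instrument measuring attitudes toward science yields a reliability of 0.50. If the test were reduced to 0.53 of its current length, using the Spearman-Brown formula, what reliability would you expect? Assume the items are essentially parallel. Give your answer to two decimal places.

By Spearman-Brown, r_new = n r / (1 + (n − 1) r).
r_new = (0.53 × 0.50) / (1 + (0.53 − 1) × 0.50)
r_new = 0.2650 / 0.7650 ≈ 0.3464

0.35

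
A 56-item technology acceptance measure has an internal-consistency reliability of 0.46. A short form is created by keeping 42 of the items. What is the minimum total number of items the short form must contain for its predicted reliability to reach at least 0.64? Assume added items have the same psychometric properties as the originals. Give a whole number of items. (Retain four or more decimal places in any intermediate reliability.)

117

First, r for the 42-item form: n = 42/56 = 0.7500, so r_42 = 0.7500·0.46/(1 + (0.7500 − 1)·0.46) = 0.3898
Then solve for n' with r_old = 0.3898, r_target = 0.64: n' = 0.64(1 − 0.3898)/[0.3898(1 − 0.64)] = 2.7830
Items = 2.7830 × 42 ≈ 116.89 → 117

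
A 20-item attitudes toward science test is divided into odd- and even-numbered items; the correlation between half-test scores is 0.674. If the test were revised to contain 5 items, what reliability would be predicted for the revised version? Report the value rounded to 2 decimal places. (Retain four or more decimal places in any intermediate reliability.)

First correct the split-half correlation to full-test reliability: r_full = 2 × 0.674 / (1 + 0.674) ≈ 0.8053
Then adjust to 5 items: n = 5/20 = 0.2500
r_new = n·r_full / (1 + (n − 1)·r_full) = 0.2013 / 0.3960 ≈ 0.5083

0.51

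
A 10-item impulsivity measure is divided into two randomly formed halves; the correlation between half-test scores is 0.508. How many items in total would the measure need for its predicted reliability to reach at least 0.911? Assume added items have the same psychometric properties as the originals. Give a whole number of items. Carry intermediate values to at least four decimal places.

50

Corrected full-test reliability: r_full = 2 × 0.508 / (1 + 0.508) ≈ 0.6737
n = r_tgt(1 − r_full) / [r_full(1 − r_tgt)] = 0.911 × 0.3263 / (0.6737 × 0.089) ≈ 4.9577
Required items = 4.9577 × 10 = 49.58, so 50 items.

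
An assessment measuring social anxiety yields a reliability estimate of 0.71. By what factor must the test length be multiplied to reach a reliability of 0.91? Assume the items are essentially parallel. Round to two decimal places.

4.13

n = 0.91(1 − 0.71) / [0.71(1 − 0.91)]
n = 0.2639 / 0.0639 ≈ 4.1299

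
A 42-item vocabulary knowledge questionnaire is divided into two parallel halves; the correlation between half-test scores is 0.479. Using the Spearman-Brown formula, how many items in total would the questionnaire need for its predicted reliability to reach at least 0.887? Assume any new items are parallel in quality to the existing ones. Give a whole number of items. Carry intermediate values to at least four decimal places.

r_full = 2(0.479)/(1 + 0.479) = 0.6477
n = r_tgt(1 − r_full) / [r_full(1 − r_tgt)] = 0.887 × 0.3523 / (0.6477 × 0.113) ≈ 4.2696
Required items = 4.2696 × 42 = 179.32, so 180 items.

180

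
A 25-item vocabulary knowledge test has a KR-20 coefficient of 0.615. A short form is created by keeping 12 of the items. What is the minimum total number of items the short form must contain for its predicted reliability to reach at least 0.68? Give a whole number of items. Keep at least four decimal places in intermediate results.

34

First, r for the 12-item form: n = 12/25 = 0.4800, so r_12 = 0.4800·0.615/(1 + (0.4800 − 1)·0.615) = 0.4340
Length factor from the short form to reach 0.68: n' = 0.68(1 − 0.4340) / [0.4340(1 − 0.68)] ≈ 2.7713
Items = 2.7713 × 12 ≈ 33.26 → 34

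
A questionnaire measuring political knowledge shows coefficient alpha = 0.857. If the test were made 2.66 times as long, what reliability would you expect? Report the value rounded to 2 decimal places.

0.94

r_new = (2.66 × 0.857) / (1 + (2.66 − 1) × 0.857)
     = 2.2796 / 2.4226 = 0.9410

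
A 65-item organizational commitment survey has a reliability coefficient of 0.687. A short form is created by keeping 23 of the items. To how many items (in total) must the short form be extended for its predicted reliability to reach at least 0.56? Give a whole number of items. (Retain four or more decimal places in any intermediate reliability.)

38

First, r for the 23-item form: n = 23/65 = 0.3538, so r_23 = 0.3538·0.687/(1 + (0.3538 − 1)·0.687) = 0.4371
Length factor from the short form to reach 0.56: n' = 0.56(1 − 0.4371) / [0.4371(1 − 0.56)] ≈ 1.6390
Items = 1.6390 × 23 ≈ 37.70 → 38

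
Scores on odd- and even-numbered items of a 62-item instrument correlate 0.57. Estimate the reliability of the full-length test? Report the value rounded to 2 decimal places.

0.73

Each half is half the length of the full test, so the full test is n = 2 times a half.
r_full = 2(0.57) / (1 + 0.57)
       = 1.1400 / 1.5700 = 0.7261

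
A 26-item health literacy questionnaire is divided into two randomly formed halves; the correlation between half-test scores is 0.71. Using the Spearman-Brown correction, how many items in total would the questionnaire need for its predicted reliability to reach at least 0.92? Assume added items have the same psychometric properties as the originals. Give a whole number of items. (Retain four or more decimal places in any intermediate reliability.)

62

Corrected full-test reliability: r_full = 2 × 0.71 / (1 + 0.71) ≈ 0.8304
Solve Spearman-Brown for n: n = 0.92(1 − 0.8304) / [0.8304(1 − 0.92)] = 2.3487
Required items = 2.3487 × 26 = 61.07, so 62 items.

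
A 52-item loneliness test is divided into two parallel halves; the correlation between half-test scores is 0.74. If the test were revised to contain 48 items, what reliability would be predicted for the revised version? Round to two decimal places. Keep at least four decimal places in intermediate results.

0.84

Full-test reliability from the split-half r: r_full = 2(0.74)/(1 + 0.74) = 0.8506
Length factor from 52 to 48 items: n = 48/52 = 0.9231
r_new = n·r_full / (1 + (n − 1)·r_full) = 0.7852 / 0.9346 ≈ 0.8401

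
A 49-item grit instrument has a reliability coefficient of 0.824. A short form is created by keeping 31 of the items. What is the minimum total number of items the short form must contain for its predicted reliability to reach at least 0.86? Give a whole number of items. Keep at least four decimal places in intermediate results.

65

First, r for the 31-item form: n = 31/49 = 0.6327, so r_31 = 0.6327·0.824/(1 + (0.6327 − 1)·0.824) = 0.7476
Then solve for n' with r_old = 0.7476, r_target = 0.86: n' = 0.86(1 − 0.7476)/[0.7476(1 − 0.86)] = 2.0739
Total items = 2.0739 × 31 = 64.29, rounded up to 65.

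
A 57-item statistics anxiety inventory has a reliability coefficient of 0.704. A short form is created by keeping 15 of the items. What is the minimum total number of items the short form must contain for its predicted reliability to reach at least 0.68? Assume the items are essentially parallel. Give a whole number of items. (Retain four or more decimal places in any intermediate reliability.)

First, r for the 15-item form: n = 15/57 = 0.2632, so r_15 = 0.2632·0.704/(1 + (0.2632 − 1)·0.704) = 0.3850
Then solve for n' with r_old = 0.3850, r_target = 0.68: n' = 0.68(1 − 0.3850)/[0.3850(1 − 0.68)] = 3.3945
Total items = 3.3945 × 15 = 50.92, rounded up to 51.

51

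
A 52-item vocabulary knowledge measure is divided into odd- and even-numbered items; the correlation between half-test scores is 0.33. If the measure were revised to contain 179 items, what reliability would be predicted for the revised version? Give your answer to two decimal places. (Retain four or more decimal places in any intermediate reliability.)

Full-test reliability from the split-half r: r_full = 2(0.33)/(1 + 0.33) = 0.4962
Then adjust to 179 items: n = 179/52 = 3.4423
r_new = n·r_full / (1 + (n − 1)·r_full) = 1.7081 / 2.2119 ≈ 0.7722

0.77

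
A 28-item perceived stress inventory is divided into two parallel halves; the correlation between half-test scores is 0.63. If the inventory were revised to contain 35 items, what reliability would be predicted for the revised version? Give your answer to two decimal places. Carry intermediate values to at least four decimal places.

0.81

First correct the split-half correlation to full-test reliability: r_full = 2 × 0.63 / (1 + 0.63) ≈ 0.7730
Then adjust to 35 items: n = 35/28 = 1.2500
r_new = n·r_full / (1 + (n − 1)·r_full) = 0.9663 / 1.1932 ≈ 0.8098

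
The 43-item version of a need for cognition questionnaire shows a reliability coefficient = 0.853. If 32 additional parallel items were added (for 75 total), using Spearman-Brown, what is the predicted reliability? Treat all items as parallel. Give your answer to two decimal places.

n = 75/43 = 1.7442
Spearman-Brown: r_new = n·r / (1 + (n − 1)·r)
r_new = 1.7442·0.853 / [1 + (1.7442 − 1)·0.853]
     = 1.4878 / 1.6348 = 0.9101

0.91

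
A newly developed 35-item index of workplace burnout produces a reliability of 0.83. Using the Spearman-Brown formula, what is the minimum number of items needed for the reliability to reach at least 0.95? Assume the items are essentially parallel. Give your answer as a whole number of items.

137

n = [0.95 × 0.17] / [0.83 × 0.05]
n = 0.1615 / 0.0415 ≈ 3.8916
Items needed = n × 35 = 3.8916 × 35 ≈ 136.21 → round up to 137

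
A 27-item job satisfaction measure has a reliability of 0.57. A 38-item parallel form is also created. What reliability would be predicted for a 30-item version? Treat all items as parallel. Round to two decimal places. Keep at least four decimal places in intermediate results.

0.60

Only the ratio of lengths matters: n = 30/27 = 1.1111
r_{30} = n·r / (1 + (n − 1)·r) = 0.6333 / 1.0633 ≈ 0.5956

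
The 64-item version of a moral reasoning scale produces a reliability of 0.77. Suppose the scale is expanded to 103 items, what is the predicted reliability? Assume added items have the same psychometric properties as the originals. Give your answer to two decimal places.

The new length is 103/64 = 1.6094 times the old.
By Spearman-Brown, r_new = n r / (1 + (n − 1) r).
r_new = 1.6094·0.77 / [1 + (1.6094 − 1)·0.77]
     = 1.2392 / 1.4692 = 0.8435

0.84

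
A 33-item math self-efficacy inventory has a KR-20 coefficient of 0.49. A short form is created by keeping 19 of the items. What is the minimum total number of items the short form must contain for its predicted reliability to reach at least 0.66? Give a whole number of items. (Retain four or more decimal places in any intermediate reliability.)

67

Short-form reliability: n = 19/33 = 0.5758; r_19 = n·r/(1+(n−1)r) ≈ 0.3562
Length factor from the short form to reach 0.66: n' = 0.66(1 − 0.3562) / [0.3562(1 − 0.66)] ≈ 3.5085
Items = 3.5085 × 19 ≈ 66.66 → 67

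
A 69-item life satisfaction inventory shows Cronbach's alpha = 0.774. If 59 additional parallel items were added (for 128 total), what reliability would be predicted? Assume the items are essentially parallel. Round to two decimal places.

0.86

The new length is 128/69 = 1.8551 times the old.
By Spearman-Brown, r_new = n r / (1 + (n − 1) r).
r_new = (1.8551 × 0.774) / (1 + (1.8551 − 1) × 0.774)
     = 1.4358 / 1.6618 = 0.8640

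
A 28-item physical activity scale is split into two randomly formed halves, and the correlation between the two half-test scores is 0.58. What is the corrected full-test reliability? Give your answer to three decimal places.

The full test is twice the length of either half (n = 2).
r_full = 2r_hh / (1 + r_hh) = 2 × 0.58 / (1 + 0.58)
       = 1.1600 / 1.5800 = 0.7342

0.734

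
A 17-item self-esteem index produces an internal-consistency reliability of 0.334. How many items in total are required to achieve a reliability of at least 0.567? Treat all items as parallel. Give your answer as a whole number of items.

45

Invert Spearman-Brown to solve for n:
n = r_target (1 − r_old) / [ r_old (1 − r_target) ]
n = [0.567 × 0.666] / [0.334 × 0.433]
n = 0.377622 / 0.144622 ≈ 2.6111
2.6111 × 17 = 44.39 → 45 items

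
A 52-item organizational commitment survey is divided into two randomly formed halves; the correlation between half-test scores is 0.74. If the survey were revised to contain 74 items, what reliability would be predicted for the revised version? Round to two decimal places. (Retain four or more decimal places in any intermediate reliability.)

0.89

First correct the split-half correlation to full-test reliability: r_full = 2 × 0.74 / (1 + 0.74) ≈ 0.8506
Then adjust to 74 items: n = 74/52 = 1.4231
r_new = n·r_full / (1 + (n − 1)·r_full) = 1.2105 / 1.3599 ≈ 0.8901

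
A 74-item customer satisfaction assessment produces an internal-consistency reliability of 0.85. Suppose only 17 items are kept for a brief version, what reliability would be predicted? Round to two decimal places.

Length ratio n = 17/74 = 0.2297
r_new = (0.2297 × 0.85) / (1 + (0.2297 − 1) × 0.85)
r_new = 0.1952 / 0.3452 ≈ 0.5655

0.57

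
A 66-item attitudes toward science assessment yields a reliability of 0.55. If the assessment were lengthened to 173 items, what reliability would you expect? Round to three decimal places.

0.762

Length ratio n = 173/66 = 2.6212
r_new = (2.6212 × 0.55) / (1 + (2.6212 − 1) × 0.55)
r_new = 1.4417 / 1.8917 ≈ 0.7621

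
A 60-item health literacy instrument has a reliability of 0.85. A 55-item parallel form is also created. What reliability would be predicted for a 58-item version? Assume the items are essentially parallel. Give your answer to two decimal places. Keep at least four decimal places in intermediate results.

0.85

The 55-item form is not needed; work directly from the 60-item form with n = 58/60 = 0.9667.
r_{58} = n·r / (1 + (n − 1)·r) = 0.8217 / 0.9717 ≈ 0.8456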